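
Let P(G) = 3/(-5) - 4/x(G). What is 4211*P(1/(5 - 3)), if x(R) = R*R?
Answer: -349513/5 ≈ -69903.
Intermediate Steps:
x(R) = R**2
P(G) = -3/5 - 4/G**2 (P(G) = 3/(-5) - 4/G**2 = 3*(-1/5) - 4/G**2 = -3/5 - 4/G**2)
4211*P(1/(5 - 3)) = 4211*(-3/5 - 4*(5 - 3)**2) = 4211*(-3/5 - 4/(1/2)**2) = 4211*(-3/5 - 4/2**(-2)) = 4211*(-3/5 - 4*4) = 4211*(-3/5 - 16) = 4211*(-83/5) = -349513/5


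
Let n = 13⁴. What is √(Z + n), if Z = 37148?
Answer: 21*√149 ≈ 256.34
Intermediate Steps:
n = 28561
√(Z + n) = √(37148 + 28561) = √65709 = 21*√149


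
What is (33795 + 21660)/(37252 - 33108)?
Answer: 55455/4144 ≈ 13.382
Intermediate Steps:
(33795 + 21660)/(37252 - 33108) = 55455/4144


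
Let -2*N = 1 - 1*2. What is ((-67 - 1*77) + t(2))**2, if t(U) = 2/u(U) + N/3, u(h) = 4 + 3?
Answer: 36348841/1764 ≈ 20606.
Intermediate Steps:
N = 1/2 (N = -(1 - 1*2)/2 = -(1 - 2)/2 = -1/2*(-1) = 1/2 ≈ 0.50000)
u(h) = 7
t(U) = 19/42 (t(U) = 2/7 + (1/2)/3 = 2*(1/7) + (1/2)*(1/3) = 2/7 + 1/6 = 19/42)
((-67 - 1*77) + t(2))**2 = ((-67 - 1*77) + 19/42)**2 = ((-67 - 77) + 19/42)**2 = (-144 + 19/42)**2 = (-6029/42)**2 = 36348841/1764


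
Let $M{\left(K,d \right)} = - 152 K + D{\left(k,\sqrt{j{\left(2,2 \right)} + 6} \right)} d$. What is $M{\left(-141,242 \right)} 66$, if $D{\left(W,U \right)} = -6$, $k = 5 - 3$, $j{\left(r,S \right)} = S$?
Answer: $1318680$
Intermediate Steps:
$k = 2$
$M{\left(K,d \right)} = - 152 K - 6 d$
$M{\left(-141,242 \right)} 66 = \left(\left(-152\right) \left(-141\right) - 1452\right) 66 = \left(21432 - 1452\right) 66 = 19980 \cdot 66 = 1318680$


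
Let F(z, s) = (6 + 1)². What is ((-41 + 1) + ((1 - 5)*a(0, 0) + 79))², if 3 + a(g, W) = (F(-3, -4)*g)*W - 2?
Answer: 3481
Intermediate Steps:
F(z, s) = 49 (F(z, s) = 7² = 49)
a(g, W) = -5 + 49*W*g (a(g, W) = -3 + ((49*g)*W - 2) = -3 + (49*W*g - 2) = -3 + (-2 + 49*W*g) = -5 + 49*W*g)
((-41 + 1) + ((1 - 5)*a(0, 0) + 79))² = ((-41 + 1) + ((1 - 5)*(-5 + 49*0*0) + 79))² = (-40 + (-4*(-5 + 0) + 79))² = (-40 + (-4*(-5) + 79))² = (-40 + (20 + 79))² = (-40 + 99)² = 59² = 3481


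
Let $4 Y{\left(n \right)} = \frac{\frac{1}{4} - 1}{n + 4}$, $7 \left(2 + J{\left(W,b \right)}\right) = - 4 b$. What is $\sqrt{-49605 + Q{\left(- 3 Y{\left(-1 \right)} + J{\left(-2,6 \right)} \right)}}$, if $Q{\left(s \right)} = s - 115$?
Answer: $\frac{3 i \sqrt{4331621}}{28} \approx 222.99 i$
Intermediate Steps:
$J{\left(W,b \right)} = -2 - \frac{4 b}{7}$ ($J{\left(W,b \right)} = -2 + \frac{\left(-4\right) b}{7} = -2 - \frac{4 b}{7}$)
$Y{\left(n \right)} = - \frac{3}{16 \left(4 + n\right)}$ ($Y{\left(n \right)} = \frac{\left(\frac{1}{4} - 1\right) \frac{1}{n + 4}}{4} = \frac{\left(\frac{1}{4} - 1\right) \frac{1}{4 + n}}{4} = \frac{\left(- \frac{3}{4}\right) \frac{1}{4 + n}}{4} = - \frac{3}{16 \left(4 + n\right)}$)
$Q{\left(s \right)} = -115 + s$
$\sqrt{-49605 + Q{\left(- 3 Y{\left(-1 \right)} + J{\left(-2,6 \right)} \right)}} = \sqrt{-49605 - \left(\frac{843}{7} + 3 \left(-3\right) \frac{1}{64 + 16 \left(-1\right)}\right)} = \sqrt{-49605 - \left(\frac{843}{7} + 3 \left(-3\right) \frac{1}{64 - 16}\right)} = \sqrt{-49605 - \left(\frac{843}{7} + 3 \left(-3\right) \frac{1}{48}\right)} = \sqrt{-49605 - \frac{13467}{112}} = \sqrt{- \frac{5569227}{112}} = \frac{3 i \sqrt{4331621}}{28}$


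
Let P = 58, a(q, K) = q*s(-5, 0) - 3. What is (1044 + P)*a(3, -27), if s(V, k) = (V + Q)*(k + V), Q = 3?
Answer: 29754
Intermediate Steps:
s(V, k) = (3 + V)*(V + k) (s(V, k) = (V + 3)*(k + V) = (3 + V)*(V + k))
a(q, K) = -3 + 10*q (a(q, K) = q*((-5)**2 + 3*(-5) + 3*0 - 5*0) - 3 = q*(25 - 15 + 0 + 0) - 3 = q*10 - 3 = 10*q - 3 = -3 + 10*q)
(1044 + P)*a(3, -27) = (1044 + 58)*(-3 + 10*3) = 1102*(-3 + 30) = 1102*27 = 29754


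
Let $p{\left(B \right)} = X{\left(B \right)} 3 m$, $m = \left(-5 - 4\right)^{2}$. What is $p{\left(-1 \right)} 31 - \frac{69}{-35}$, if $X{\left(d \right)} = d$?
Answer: $- \frac{263586}{35} \approx -7531.0$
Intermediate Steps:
$m = 81$ ($m = \left(-9\right)^{2} = 81$)
$p{\left(B \right)} = 243 B$ ($p{\left(B \right)} = B 3 \cdot 81 = 3 B 81 = 243 B$)
$p{\left(-1 \right)} 31 - \frac{69}{-35} = 243 \left(-1\right) 31 - \frac{69}{-35} = \left(-243\right) 31 - - \frac{69}{35} = -7533 + \frac{69}{35} = - \frac{263586}{35}$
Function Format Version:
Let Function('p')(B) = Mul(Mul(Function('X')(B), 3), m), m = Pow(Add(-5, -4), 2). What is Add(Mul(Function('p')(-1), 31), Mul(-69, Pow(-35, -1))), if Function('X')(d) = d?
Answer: Rational(-263586, 35) ≈ -7531.0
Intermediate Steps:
m = 81 (m = Pow(-9, 2) = 81)
Function('p')(B) = Mul(243, B) (Function('p')(B) = Mul(Mul(B, 3), 81) = Mul(Mul(3, B), 81) = Mul(243, B))
Add(Mul(Function('p')(-1), 31), Mul(-69, Pow(-35, -1))) = Add(Mul(Mul(243, -1), 31), Mul(-69, Pow(-35, -1))) = Add(Mul(-243, 31), Mul(-69, Rational(-1, 35))) = Add(-7533, Rational(69, 35)) = Rational(-263586, 35)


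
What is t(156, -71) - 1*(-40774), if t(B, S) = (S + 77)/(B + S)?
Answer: 3465796/85 ≈ 40774.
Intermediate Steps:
t(B, S) = (77 + S)/(B + S)
t(156, -71) - 1*(-40774) = (77 - 71)/(156 - 71) - 1*(-40774) = 6/85 + 40774 = 3465796/85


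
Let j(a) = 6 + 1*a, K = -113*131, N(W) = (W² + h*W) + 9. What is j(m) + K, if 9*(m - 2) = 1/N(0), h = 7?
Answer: -1198394/81 ≈ -14795.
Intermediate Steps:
N(W) = 9 + W² + 7*W (N(W) = (W² + 7*W) + 9 = 9 + W² + 7*W)
m = 163/81 (m = 2 + 1/(9*(9 + 0² + 7*0)) = 2 + 1/(9*(9 + 0 + 0)) = 2 + (⅑)/9 = 2 + (⅑)*(⅑) = 2 + 1/81 = 163/81 ≈ 2.0123)
K = -14803
j(a) = 6 + a
j(m) + K = (6 + 163/81) - 14803 = 649/81 - 14803 = -1198394/81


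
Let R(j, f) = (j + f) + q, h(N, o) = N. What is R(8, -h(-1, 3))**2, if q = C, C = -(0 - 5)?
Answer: 196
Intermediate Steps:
C = 5 (C = -1*(-5) = 5)
q = 5
R(j, f) = 5 + f + j (R(j, f) = (j + f) + 5 = (f + j) + 5 = 5 + f + j)
R(8, -h(-1, 3))**2 = (5 - 1*(-1) + 8)**2 = (5 + 1 + 8)**2 = 14**2 = 196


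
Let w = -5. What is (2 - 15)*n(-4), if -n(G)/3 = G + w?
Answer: -351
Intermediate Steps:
n(G) = 15 - 3*G (n(G) = -3*(G - 5) = -3*(-5 + G) = 15 - 3*G)
(2 - 15)*n(-4) = (2 - 15)*(15 - 3*(-4)) = -13*(15 + 12) = -13*27 = -351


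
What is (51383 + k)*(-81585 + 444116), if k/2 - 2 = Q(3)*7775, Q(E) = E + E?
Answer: 52453522797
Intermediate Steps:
Q(E) = 2*E
k = 93304 (k = 4 + 2*((2*3)*7775) = 4 + 2*(6*7775) = 4 + 2*46650 = 4 + 93300 = 93304)
(51383 + k)*(-81585 + 444116) = (51383 + 93304)*(-81585 + 444116) = 144687*362531 = 52453522797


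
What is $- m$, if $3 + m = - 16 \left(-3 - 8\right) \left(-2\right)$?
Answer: $355$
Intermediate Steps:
$m = -355$ ($m = -3 + - 16 \left(-3 - 8\right) \left(-2\right) = -3 + \left(-16\right) \left(-11\right) \left(-2\right) = -3 + 176 \left(-2\right) = -3 - 352 = -355$)
$- m = \left(-1\right) \left(-355\right) = 355$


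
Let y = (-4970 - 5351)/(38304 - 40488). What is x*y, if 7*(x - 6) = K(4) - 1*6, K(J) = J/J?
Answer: 381877/15288 ≈ 24.979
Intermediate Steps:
y = 10321/2184 (y = -10321/(-2184) = -10321*(-1/2184) = 10321/2184 ≈ 4.7257)
K(J) = 1
x = 37/7 (x = 6 + (1 - 1*6)/7 = 6 + (1 - 6)/7 = 6 + (1/7)*(-5) = 6 - 5/7 = 37/7 ≈ 5.2857)
x*y = (37/7)*(10321/2184) = 381877/15288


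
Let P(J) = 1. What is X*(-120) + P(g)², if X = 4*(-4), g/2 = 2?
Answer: 1921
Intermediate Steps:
g = 4 (g = 2*2 = 4)
X = -16
X*(-120) + P(g)² = -16*(-120) + 1² = 1920 + 1 = 1921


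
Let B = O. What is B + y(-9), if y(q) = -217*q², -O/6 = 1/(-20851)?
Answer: -366498021/20851 ≈ -17577.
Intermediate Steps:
O = 6/20851 (O = -6/(-20851) = -6*(-1/20851) = 6/20851 ≈ 0.00028776)
B = 6/20851 ≈ 0.00028776
B + y(-9) = 6/20851 - 217*(-9)² = 6/20851 - 217*81 = 6/20851 - 17577 = -366498021/20851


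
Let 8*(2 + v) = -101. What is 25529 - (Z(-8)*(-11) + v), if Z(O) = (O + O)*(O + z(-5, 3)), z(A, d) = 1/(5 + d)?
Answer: 215437/8 ≈ 26930.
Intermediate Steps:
Z(O) = 2*O*(⅛ + O) (Z(O) = (O + O)*(O + 1/(5 + 3)) = (2*O)*(O + 1/8) = (2*O)*(O + ⅛) = (2*O)*(⅛ + O) = 2*O*(⅛ + O))
v = -117/8 (v = -2 + (⅛)*(-101) = -2 - 101/8 = -117/8 ≈ -14.625)
25529 - (Z(-8)*(-11) + v) = 25529 - (((¼)*(-8)*(1 + 8*(-8)))*(-11) - 117/8) = 25529 - (((¼)*(-8)*(1 - 64))*(-11) - 117/8) = 25529 - (((¼)*(-8)*(-63))*(-11) - 117/8) = 25529 - (126*(-11) - 117/8) = 25529 - (-1386 - 117/8) = 25529 - 1*(-11205/8) = 25529 + 11205/8 = 215437/8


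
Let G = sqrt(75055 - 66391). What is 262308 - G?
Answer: 262308 - 38*sqrt(6) ≈ 2.6222e+5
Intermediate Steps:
G = 38*sqrt(6) (G = sqrt(8664) = 38*sqrt(6) ≈ 93.081)
262308 - G = 262308 - 38*sqrt(6)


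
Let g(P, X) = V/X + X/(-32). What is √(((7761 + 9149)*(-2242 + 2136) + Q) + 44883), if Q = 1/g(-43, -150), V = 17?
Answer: I*√52652952303017/5489 ≈ 1322.0*I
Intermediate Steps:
g(P, X) = 17/X - X/32 (g(P, X) = 17/X + X/(-32) = 17/X + X*(-1/32) = 17/X - X/32)
Q = 1200/5489 (Q = 1/(17/(-150) - 1/32*(-150)) = 1/(17*(-1/150) + 75/16) = 1/(-17/150 + 75/16) = 1/(5489/1200) = 1200/5489 ≈ 0.21862)
√(((7761 + 9149)*(-2242 + 2136) + Q) + 44883) = √(((7761 + 9149)*(-2242 + 2136) + 1200/5489) + 44883) = √((16910*(-106) + 1200/5489) + 44883) = √((-1792460 + 1200/5489) + 44883) = √(-9838811740/5489 + 44883) = √(-9592448953/5489) = I*√52652952303017/5489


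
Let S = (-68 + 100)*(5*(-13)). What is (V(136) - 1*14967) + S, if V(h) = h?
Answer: -16911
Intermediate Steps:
S = -2080 (S = 32*(-65) = -2080)
(V(136) - 1*14967) + S = (136 - 1*14967) - 2080 = (136 - 14967) - 2080 = -14831 - 2080 = -16911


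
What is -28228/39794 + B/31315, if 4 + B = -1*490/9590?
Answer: -12112458101/17072242807 ≈ -0.70948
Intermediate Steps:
B = -555/137 (B = -4 - 1*490/9590 = -4 - 490*1/9590 = -4 - 7/137 = -555/137 ≈ -4.0511)
-28228/39794 + B/31315 = -28228/39794 - 555/137/31315 = -28228*1/39794 - 555/137*1/31315 = -14114/19897 - 111/858031 = -12112458101/17072242807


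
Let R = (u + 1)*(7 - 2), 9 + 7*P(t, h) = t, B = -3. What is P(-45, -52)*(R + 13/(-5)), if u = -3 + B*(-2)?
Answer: -4698/35 ≈ -134.23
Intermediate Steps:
u = 3 (u = -3 - 3*(-2) = -3 + 6 = 3)
P(t, h) = -9/7 + t/7
R = 20 (R = (3 + 1)*(7 - 2) = 4*5 = 20)
P(-45, -52)*(R + 13/(-5)) = (-9/7 + (1/7)*(-45))*(20 + 13/(-5)) = (-9/7 - 45/7)*(20 + 13*(-1/5)) = -54*(20 - 13/5)/7 = -54/7*87/5 = -4698/35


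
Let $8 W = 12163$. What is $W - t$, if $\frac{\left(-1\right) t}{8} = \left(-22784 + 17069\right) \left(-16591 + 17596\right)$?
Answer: $- \frac{367576637}{8} \approx -4.5947 \cdot 10^{7}$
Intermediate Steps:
$W = \frac{12163}{8}$ ($W = \frac{1}{8} \cdot 12163 = \frac{12163}{8} \approx 1520.4$)
$t = 45948600$ ($t = - 8 \left(-22784 + 17069\right) \left(-16591 + 17596\right) = - 8 \left(\left(-5715\right) 1005\right) = \left(-8\right) \left(-5743575\right) = 45948600$)
$W - t = \frac{12163}{8} - 45948600 = - \frac{367576637}{8}$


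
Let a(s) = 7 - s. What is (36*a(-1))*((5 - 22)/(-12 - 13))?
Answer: 4896/25 ≈ 195.84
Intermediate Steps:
(36*a(-1))*((5 - 22)/(-12 - 13)) = (36*(7 - 1*(-1)))*((5 - 22)/(-12 - 13)) = (36*(7 + 1))*(-17/(-25)) = (36*8)*(-17*(-1/25)) = 288*(17/25) = 4896/25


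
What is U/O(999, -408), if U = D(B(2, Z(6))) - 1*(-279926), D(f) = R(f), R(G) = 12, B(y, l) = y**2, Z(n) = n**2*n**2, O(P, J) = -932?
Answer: -139969/466 ≈ -300.36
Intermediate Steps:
Z(n) = n**4
D(f) = 12
U = 279938 (U = 12 - 1*(-279926) = 12 + 279926 = 279938)
U/O(999, -408) = 279938/(-932) = 279938*(-1/932) = -139969/466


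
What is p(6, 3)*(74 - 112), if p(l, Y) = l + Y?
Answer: -342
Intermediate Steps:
p(l, Y) = Y + l
p(6, 3)*(74 - 112) = (3 + 6)*(74 - 112) = 9*(-38) = -342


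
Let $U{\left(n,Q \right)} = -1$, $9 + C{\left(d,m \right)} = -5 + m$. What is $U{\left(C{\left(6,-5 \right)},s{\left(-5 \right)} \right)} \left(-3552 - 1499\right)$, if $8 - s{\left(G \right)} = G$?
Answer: $5051$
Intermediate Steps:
$C{\left(d,m \right)} = -14 + m$ ($C{\left(d,m \right)} = -9 + \left(-5 + m\right) = -14 + m$)
$s{\left(G \right)} = 8 - G$
$U{\left(C{\left(6,-5 \right)},s{\left(-5 \right)} \right)} \left(-3552 - 1499\right) = - (-3552 - 1499) = \left(-1\right) \left(-5051\right) = 5051$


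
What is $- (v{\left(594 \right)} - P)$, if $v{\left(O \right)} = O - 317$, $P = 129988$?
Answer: $129711$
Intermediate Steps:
$v{\left(O \right)} = -317 + O$
$- (v{\left(594 \right)} - P) = - (\left(-317 + 594\right) - 129988) = - (277 - 129988) = \left(-1\right) \left(-129711\right) = 129711$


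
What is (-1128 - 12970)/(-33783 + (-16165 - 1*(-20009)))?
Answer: 2014/4277 ≈ 0.47089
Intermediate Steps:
(-1128 - 12970)/(-33783 + (-16165 - 1*(-20009))) = -14098/(-33783 + (-16165 + 20009)) = -14098/(-33783 + 3844) = -14098/(-29939) = -14098*(-1/29939) = 2014/4277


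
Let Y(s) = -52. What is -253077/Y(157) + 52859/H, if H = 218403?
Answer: 55275524699/11356956 ≈ 4867.1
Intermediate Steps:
-253077/Y(157) + 52859/H = -253077/(-52) + 52859/218403 = -253077*(-1/52) + 52859*(1/218403) = 253077/52 + 52859/218403 = 55275524699/11356956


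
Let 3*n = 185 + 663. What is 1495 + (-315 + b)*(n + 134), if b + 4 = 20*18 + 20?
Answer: 80735/3 ≈ 26912.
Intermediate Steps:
n = 848/3 (n = (185 + 663)/3 = (1/3)*848 = 848/3 ≈ 282.67)
b = 376 (b = -4 + (20*18 + 20) = -4 + (360 + 20) = -4 + 380 = 376)
1495 + (-315 + b)*(n + 134) = 1495 + (-315 + 376)*(848/3 + 134) = 1495 + 61*(1250/3) = 1495 + 76250/3 = 80735/3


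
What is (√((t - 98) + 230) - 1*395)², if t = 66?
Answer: 156223 - 2370*√22 ≈ 1.4511e+5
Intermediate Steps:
(√((t - 98) + 230) - 1*395)² = (√((66 - 98) + 230) - 1*395)² = (√(-32 + 230) - 395)² = (√198 - 395)² = (3*√22 - 395)² = (-395 + 3*√22)²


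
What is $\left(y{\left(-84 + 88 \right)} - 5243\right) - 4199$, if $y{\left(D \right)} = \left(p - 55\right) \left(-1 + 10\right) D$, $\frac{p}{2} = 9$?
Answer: $-10774$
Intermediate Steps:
$p = 18$ ($p = 2 \cdot 9 = 18$)
$y{\left(D \right)} = - 333 D$ ($y{\left(D \right)} = \left(18 - 55\right) \left(-1 + 10\right) D = \left(-37\right) 9 D = - 333 D$)
$\left(y{\left(-84 + 88 \right)} - 5243\right) - 4199 = \left(- 333 \left(-84 + 88\right) - 5243\right) - 4199 = \left(\left(-333\right) 4 - 5243\right) - 4199 = \left(-1332 - 5243\right) - 4199 = -6575 - 4199 = -10774$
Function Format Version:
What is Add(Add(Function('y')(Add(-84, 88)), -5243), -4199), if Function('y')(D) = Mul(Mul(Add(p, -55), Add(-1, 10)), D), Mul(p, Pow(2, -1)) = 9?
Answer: -10774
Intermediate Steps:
p = 18 (p = Mul(2, 9) = 18)
Function('y')(D) = Mul(-333, D) (Function('y')(D) = Mul(Mul(Add(18, -55), Add(-1, 10)), D) = Mul(Mul(-37, 9), D) = Mul(-333, D))
Add(Add(Function('y')(Add(-84, 88)), -5243), -4199) = Add(Add(Mul(-333, Add(-84, 88)), -5243), -4199) = Add(Add(Mul(-333, 4), -5243), -4199) = Add(Add(-1332, -5243), -4199) = Add(-6575, -4199) = -10774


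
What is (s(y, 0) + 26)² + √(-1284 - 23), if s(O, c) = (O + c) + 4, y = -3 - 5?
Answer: 484 + I*√1307 ≈ 484.0 + 36.152*I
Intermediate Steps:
y = -8
s(O, c) = 4 + O + c
(s(y, 0) + 26)² + √(-1284 - 23) = ((4 - 8 + 0) + 26)² + √(-1284 - 23) = (-4 + 26)² + √(-1307) = 22² + I*√1307 = 484 + I*√1307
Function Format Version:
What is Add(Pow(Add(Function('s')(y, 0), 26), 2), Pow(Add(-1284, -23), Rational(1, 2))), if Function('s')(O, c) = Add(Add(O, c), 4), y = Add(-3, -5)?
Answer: Add(484, Mul(I, Pow(1307, Rational(1, 2)))) ≈ Add(484.00, Mul(36.152, I))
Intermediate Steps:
y = -8
Function('s')(O, c) = Add(4, O, c)
Add(Pow(Add(Function('s')(y, 0), 26), 2), Pow(Add(-1284, -23), Rational(1, 2))) = Add(Pow(Add(Add(4, -8, 0), 26), 2), Pow(Add(-1284, -23), Rational(1, 2))) = Add(Pow(Add(-4, 26), 2), Pow(-1307, Rational(1, 2))) = Add(Pow(22, 2), Mul(I, Pow(1307, Rational(1, 2)))) = Add(484, Mul(I, Pow(1307, Rational(1, 2))))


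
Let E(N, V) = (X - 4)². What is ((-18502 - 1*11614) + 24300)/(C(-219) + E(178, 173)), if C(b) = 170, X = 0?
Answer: -2908/93 ≈ -31.269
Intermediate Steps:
E(N, V) = 16 (E(N, V) = (0 - 4)² = (-4)² = 16)
((-18502 - 1*11614) + 24300)/(C(-219) + E(178, 173)) = ((-18502 - 1*11614) + 24300)/(170 + 16) = ((-18502 - 11614) + 24300)/186 = (-30116 + 24300)*(1/186) = -5816*1/186 = -2908/93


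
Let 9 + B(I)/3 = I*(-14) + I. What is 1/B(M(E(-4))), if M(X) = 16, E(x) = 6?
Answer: -1/651 ≈ -0.0015361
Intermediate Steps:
B(I) = -27 - 39*I (B(I) = -27 + 3*(I*(-14) + I) = -27 + 3*(-14*I + I) = -27 + 3*(-13*I) = -27 - 39*I)
1/B(M(E(-4))) = 1/(-27 - 39*16) = 1/(-27 - 624) = 1/(-651) = -1/651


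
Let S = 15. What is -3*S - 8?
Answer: -53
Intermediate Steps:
-3*S - 8 = -3*15 - 8 = -45 - 8 = -53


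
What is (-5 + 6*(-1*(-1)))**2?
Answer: 1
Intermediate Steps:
(-5 + 6*(-1*(-1)))**2 = (-5 + 6*1)**2 = (-5 + 6)**2 = 1**2 = 1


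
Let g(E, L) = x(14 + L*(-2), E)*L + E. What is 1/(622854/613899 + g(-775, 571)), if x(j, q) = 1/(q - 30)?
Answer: -54909855/42538375276 ≈ -0.0012908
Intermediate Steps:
x(j, q) = 1/(-30 + q)
g(E, L) = E + L/(-30 + E) (g(E, L) = L/(-30 + E) + E = E + L/(-30 + E))
1/(622854/613899 + g(-775, 571)) = 1/(622854/613899 + (571 - 775*(-30 - 775))/(-30 - 775)) = 1/(622854*(1/613899) + (571 - 775*(-805))/(-805)) = 1/(69206/68211 - (571 + 623875)/805) = 1/(69206/68211 - 1/805*624446) = 1/(69206/68211 - 624446/805) = 1/(-42538375276/54909855) = -54909855/42538375276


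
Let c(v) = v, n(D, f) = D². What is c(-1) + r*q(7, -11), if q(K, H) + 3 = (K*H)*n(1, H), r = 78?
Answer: -6241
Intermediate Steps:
q(K, H) = -3 + H*K (q(K, H) = -3 + (K*H)*1² = -3 + (H*K)*1 = -3 + H*K)
c(-1) + r*q(7, -11) = -1 + 78*(-3 - 11*7) = -1 + 78*(-3 - 77) = -1 + 78*(-80) = -1 - 6240 = -6241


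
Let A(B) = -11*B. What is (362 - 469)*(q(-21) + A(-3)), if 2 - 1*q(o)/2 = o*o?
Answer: 90415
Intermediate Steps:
q(o) = 4 - 2*o**2 (q(o) = 4 - 2*o*o = 4 - 2*o**2)
(362 - 469)*(q(-21) + A(-3)) = (362 - 469)*((4 - 2*(-21)**2) - 11*(-3)) = -107*((4 - 2*441) + 33) = -107*((4 - 882) + 33) = -107*(-878 + 33) = -107*(-845) = 90415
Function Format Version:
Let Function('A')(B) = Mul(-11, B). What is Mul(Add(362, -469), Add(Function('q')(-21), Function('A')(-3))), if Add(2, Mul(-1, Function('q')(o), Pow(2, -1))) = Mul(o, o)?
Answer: 90415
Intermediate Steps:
Function('q')(o) = Add(4, Mul(-2, Pow(o, 2))) (Function('q')(o) = Add(4, Mul(-2, Mul(o, o))) = Add(4, Mul(-2, Pow(o, 2))))
Mul(Add(362, -469), Add(Function('q')(-21), Function('A')(-3))) = Mul(Add(362, -469), Add(Add(4, Mul(-2, Pow(-21, 2))), Mul(-11, -3))) = Mul(-107, Add(Add(4, Mul(-2, 441)), 33)) = Mul(-107, Add(Add(4, -882), 33)) = Mul(-107, Add(-878, 33)) = Mul(-107, -845) = 90415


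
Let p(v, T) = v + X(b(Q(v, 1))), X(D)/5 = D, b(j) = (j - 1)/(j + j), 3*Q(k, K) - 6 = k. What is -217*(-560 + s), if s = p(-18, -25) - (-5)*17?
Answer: 850423/8 ≈ 1.0630e+5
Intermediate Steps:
Q(k, K) = 2 + k/3
b(j) = (-1 + j)/(2*j) (b(j) = (-1 + j)/((2*j)) = (-1 + j)*(1/(2*j)) = (-1 + j)/(2*j))
X(D) = 5*D
p(v, T) = v + 5*(1 + v/3)/(2*(2 + v/3)) (p(v, T) = v + 5*((-1 + (2 + v/3))/(2*(2 + v/3))) = v + 5*((1 + v/3)/(2*(2 + v/3))) = v + 5*(1 + v/3)/(2*(2 + v/3)))
s = 561/8 (s = (15 + 2*(-18)**2 + 17*(-18))/(2*(6 - 18)) - (-5)*17 = (1/2)*(15 + 2*324 - 306)/(-12) - 1*(-85) = (1/2)*(-1/12)*(15 + 648 - 306) + 85 = (1/2)*(-1/12)*357 + 85 = -119/8 + 85 = 561/8 ≈ 70.125)
-217*(-560 + s) = -217*(-560 + 561/8) = -217*(-3919/8) = 850423/8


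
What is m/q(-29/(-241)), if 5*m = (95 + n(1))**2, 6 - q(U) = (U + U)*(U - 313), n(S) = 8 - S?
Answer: 302137362/11804795 ≈ 25.594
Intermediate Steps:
q(U) = 6 - 2*U*(-313 + U) (q(U) = 6 - (U + U)*(U - 313) = 6 - 2*U*(-313 + U))
m = 10404/5 (m = (95 + (8 - 1*1))**2/5 = (95 + (8 - 1))**2/5 = (95 + 7)**2/5 = (1/5)*102**2 = (1/5)*10404 = 10404/5 ≈ 2080.8)
m/q(-29/(-241)) = 10404/(5*(6 - 2*(-29/(-241))**2 + 626*(-29/(-241)))) = 10404/(5*(6 - 2*(-29*(-1/241))**2 + 626*(-29*(-1/241)))) = 10404/(5*(6 - 2*(29/241)**2 + 626*(29/241))) = 10404/(5*(6 - 2*841/58081 + 18154/241)) = 10404/(5*(6 - 1682/58081 + 18154/241)) = 10404/(5*(4721918/58081)) = (10404/5)*(58081/4721918) = 302137362/11804795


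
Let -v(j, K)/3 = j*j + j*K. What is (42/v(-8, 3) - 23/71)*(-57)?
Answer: 54549/1420 ≈ 38.415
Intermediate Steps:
v(j, K) = -3*j² - 3*K*j (v(j, K) = -3*(j*j + j*K) = -3*(j² + K*j) = -3*j² - 3*K*j)
(42/v(-8, 3) - 23/71)*(-57) = (42/((-3*(-8)*(3 - 8))) - 23/71)*(-57) = (42/((-3*(-8)*(-5))) - 23*1/71)*(-57) = (42/(-120) - 23/71)*(-57) = (42*(-1/120) - 23/71)*(-57) = (-7/20 - 23/71)*(-57) = -957/1420*(-57) = 54549/1420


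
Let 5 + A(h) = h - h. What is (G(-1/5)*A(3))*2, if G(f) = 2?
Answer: -20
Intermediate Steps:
A(h) = -5 (A(h) = -5 + (h - h) = -5 + 0 = -5)
(G(-1/5)*A(3))*2 = (2*(-5))*2 = -10*2 = -20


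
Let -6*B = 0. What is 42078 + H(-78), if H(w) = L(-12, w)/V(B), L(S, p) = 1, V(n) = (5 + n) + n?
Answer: 210391/5 ≈ 42078.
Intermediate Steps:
B = 0 (B = -1/6*0 = 0)
V(n) = 5 + 2*n
H(w) = 1/5 (H(w) = 1/(5 + 2*0) = 1/(5 + 0) = 1/5)
42078 + H(-78) = 42078 + 1/5 = 210391/5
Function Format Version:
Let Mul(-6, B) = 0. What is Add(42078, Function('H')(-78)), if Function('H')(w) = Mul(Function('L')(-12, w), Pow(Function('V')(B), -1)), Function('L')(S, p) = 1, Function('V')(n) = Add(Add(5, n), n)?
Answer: Rational(210391, 5) ≈ 42078.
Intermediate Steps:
B = 0 (B = Mul(Rational(-1, 6), 0) = 0)
Function('V')(n) = Add(5, Mul(2, n))
Function('H')(w) = Rational(1, 5) (Function('H')(w) = Mul(1, Pow(Add(5, Mul(2, 0)), -1)) = Mul(1, Pow(Add(5, 0), -1)) = Mul(1, Pow(5, -1)) = Mul(1, Rational(1, 5)) = Rational(1, 5))
Add(42078, Function('H')(-78)) = Add(42078, Rational(1, 5)) = Rational(210391, 5)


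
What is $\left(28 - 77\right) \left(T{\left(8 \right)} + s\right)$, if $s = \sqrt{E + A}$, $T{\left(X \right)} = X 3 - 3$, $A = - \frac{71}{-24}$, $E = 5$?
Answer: $-1029 - \frac{49 \sqrt{1146}}{12} \approx -1167.2$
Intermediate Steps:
$A = \frac{71}{24}$ ($A = \left(-71\right) \left(- \frac{1}{24}\right) = \frac{71}{24} \approx 2.9583$)
$T{\left(X \right)} = -3 + 3 X$ ($T{\left(X \right)} = 3 X - 3 = -3 + 3 X$)
$s = \frac{\sqrt{1146}}{12}$ ($s = \sqrt{5 + \frac{71}{24}} = \sqrt{\frac{191}{24}} = \frac{\sqrt{1146}}{12} \approx 2.8211$)
$\left(28 - 77\right) \left(T{\left(8 \right)} + s\right) = \left(28 - 77\right) \left(\left(-3 + 3 \cdot 8\right) + \frac{\sqrt{1146}}{12}\right) = - 49 \left(\left(-3 + 24\right) + \frac{\sqrt{1146}}{12}\right) = - 49 \left(21 + \frac{\sqrt{1146}}{12}\right) = -1029 - \frac{49 \sqrt{1146}}{12}$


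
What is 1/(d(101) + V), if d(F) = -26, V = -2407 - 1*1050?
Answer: -1/3483 ≈ -0.00028711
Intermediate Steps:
V = -3457 (V = -2407 - 1050 = -3457)
1/(d(101) + V) = 1/(-26 - 3457) = 1/(-3483) = -1/3483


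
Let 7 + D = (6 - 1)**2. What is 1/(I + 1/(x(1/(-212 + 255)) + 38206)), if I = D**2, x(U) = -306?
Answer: 37900/12279601 ≈ 0.0030864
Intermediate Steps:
D = 18 (D = -7 + (6 - 1)**2 = -7 + 5**2 = -7 + 25 = 18)
I = 324 (I = 18**2 = 324)
1/(I + 1/(x(1/(-212 + 255)) + 38206)) = 1/(324 + 1/(-306 + 38206)) = 1/(324 + 1/37900) = 1/(12279601/37900) = 37900/12279601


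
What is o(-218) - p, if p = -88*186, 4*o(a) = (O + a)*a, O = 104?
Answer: 22581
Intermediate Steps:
o(a) = a*(104 + a)/4 (o(a) = ((104 + a)*a)/4 = (a*(104 + a))/4 = a*(104 + a)/4)
p = -16368
o(-218) - p = (¼)*(-218)*(104 - 218) - 1*(-16368) = (¼)*(-218)*(-114) + 16368 = 6213 + 16368 = 22581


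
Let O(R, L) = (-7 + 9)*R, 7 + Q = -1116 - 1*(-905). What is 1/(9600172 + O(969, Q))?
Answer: 1/9602110 ≈ 1.0414e-7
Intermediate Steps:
Q = -218 (Q = -7 + (-1116 - 1*(-905)) = -7 + (-1116 + 905) = -7 - 211 = -218)
O(R, L) = 2*R
1/(9600172 + O(969, Q)) = 1/(9600172 + 2*969) = 1/(9600172 + 1938) = 1/9602110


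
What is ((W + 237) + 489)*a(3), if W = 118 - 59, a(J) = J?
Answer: 2355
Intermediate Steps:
W = 59
((W + 237) + 489)*a(3) = ((59 + 237) + 489)*3 = (296 + 489)*3 = 785*3 = 2355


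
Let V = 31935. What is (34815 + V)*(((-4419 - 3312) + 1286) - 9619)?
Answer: -1072272000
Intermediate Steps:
(34815 + V)*(((-4419 - 3312) + 1286) - 9619) = (34815 + 31935)*(((-4419 - 3312) + 1286) - 9619) = 66750*((-7731 + 1286) - 9619) = 66750*(-6445 - 9619) = 66750*(-16064) = -1072272000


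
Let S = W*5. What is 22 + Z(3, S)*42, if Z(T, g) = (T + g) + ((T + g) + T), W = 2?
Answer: 1240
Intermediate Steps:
S = 10 (S = 2*5 = 10)
Z(T, g) = 2*g + 3*T (Z(T, g) = (T + g) + (g + 2*T) = 2*g + 3*T)
22 + Z(3, S)*42 = 22 + (2*10 + 3*3)*42 = 22 + (20 + 9)*42 = 22 + 29*42 = 22 + 1218 = 1240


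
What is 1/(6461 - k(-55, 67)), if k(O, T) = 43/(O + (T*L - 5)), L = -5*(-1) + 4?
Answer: 543/3508280 ≈ 0.00015478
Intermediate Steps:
L = 9 (L = 5 + 4 = 9)
k(O, T) = 43/(-5 + O + 9*T) (k(O, T) = 43/(O + (T*9 - 5)) = 43/(O + (9*T - 5)) = 43/(O + (-5 + 9*T)) = 43/(-5 + O + 9*T))
1/(6461 - k(-55, 67)) = 1/(6461 - 43/(-5 - 55 + 9*67)) = 1/(6461 - 43/(-5 - 55 + 603)) = 1/(6461 - 43/543) = 1/(3508280/543) = 543/3508280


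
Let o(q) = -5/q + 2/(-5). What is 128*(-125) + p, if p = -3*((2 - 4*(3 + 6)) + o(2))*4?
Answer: -77786/5 ≈ -15557.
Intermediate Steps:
o(q) = -2/5 - 5/q (o(q) = -5/q + 2*(-1/5) = -5/q - 2/5 = -2/5 - 5/q)
p = 2214/5 (p = -3*((2 - 4*(3 + 6)) + (-2/5 - 5/2))*4 = -3*((2 - 4*9) + (-2/5 - 5*1/2))*4 = -3*((2 - 36) + (-2/5 - 5/2))*4 = -3*(-34 - 29/10)*4 = -3*(-369/10)*4 = (1107/10)*4 = 2214/5 ≈ 442.80)
128*(-125) + p = 128*(-125) + 2214/5 = -16000 + 2214/5 = -77786/5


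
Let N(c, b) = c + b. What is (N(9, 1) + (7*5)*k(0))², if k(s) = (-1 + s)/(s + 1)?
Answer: 625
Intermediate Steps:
k(s) = (-1 + s)/(1 + s)
N(c, b) = b + c
(N(9, 1) + (7*5)*k(0))² = ((1 + 9) + (7*5)*((-1 + 0)/(1 + 0)))² = (10 + 35*(-1/1))² = (10 + 35*(1*(-1)))² = (10 + 35*(-1))² = (10 - 35)² = (-25)² = 625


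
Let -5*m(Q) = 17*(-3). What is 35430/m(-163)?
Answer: 59050/17 ≈ 3473.5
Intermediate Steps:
m(Q) = 51/5 (m(Q) = -17*(-3)/5 = -⅕*(-51) = 51/5)
35430/m(-163) = 35430/(51/5) = 35430*(5/51) = 59050/17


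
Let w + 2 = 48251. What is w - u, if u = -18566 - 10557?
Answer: 77372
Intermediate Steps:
w = 48249 (w = -2 + 48251 = 48249)
u = -29123
w - u = 48249 - 1*(-29123) = 48249 + 29123 = 77372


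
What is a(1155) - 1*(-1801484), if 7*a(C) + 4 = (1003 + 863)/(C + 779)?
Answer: 12194242261/6769 ≈ 1.8015e+6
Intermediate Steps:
a(C) = -4/7 + 1866/(7*(779 + C)) (a(C) = -4/7 + ((1003 + 863)/(C + 779))/7 = -4/7 + (1866/(779 + C))/7 = -4/7 + 1866/(7*(779 + C)))
a(1155) - 1*(-1801484) = 2*(-625 - 2*1155)/(7*(779 + 1155)) - 1*(-1801484) = (2/7)*(-625 - 2310)/1934 + 1801484 = (2/7)*(1/1934)*(-2935) + 1801484 = -2935/6769 + 1801484 = 12194242261/6769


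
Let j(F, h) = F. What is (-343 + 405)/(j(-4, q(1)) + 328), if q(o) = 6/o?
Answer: 31/162 ≈ 0.19136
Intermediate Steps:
(-343 + 405)/(j(-4, q(1)) + 328) = (-343 + 405)/(-4 + 328) = 62/324 = 62*(1/324) = 31/162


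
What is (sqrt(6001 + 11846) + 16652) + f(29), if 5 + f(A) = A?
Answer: 16676 + 3*sqrt(1983) ≈ 16810.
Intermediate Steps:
f(A) = -5 + A
(sqrt(6001 + 11846) + 16652) + f(29) = (sqrt(6001 + 11846) + 16652) + (-5 + 29) = (sqrt(17847) + 16652) + 24 = (3*sqrt(1983) + 16652) + 24 = (16652 + 3*sqrt(1983)) + 24 = 16676 + 3*sqrt(1983)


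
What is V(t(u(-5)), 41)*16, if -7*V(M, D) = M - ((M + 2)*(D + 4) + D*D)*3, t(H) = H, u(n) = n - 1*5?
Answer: 63568/7 ≈ 9081.1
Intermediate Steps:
u(n) = -5 + n (u(n) = n - 5 = -5 + n)
V(M, D) = -M/7 + 3*D²/7 + 3*(2 + M)*(4 + D)/7 (V(M, D) = -(M - ((M + 2)*(D + 4) + D*D)*3)/7 = -(M - ((2 + M)*(4 + D) + D²)*3)/7 = -(M - (D² + (2 + M)*(4 + D))*3)/7 = -(M - (3*D² + 3*(2 + M)*(4 + D)))/7 = -(M + (-3*D² - 3*(2 + M)*(4 + D)))/7 = -(M - 3*D² - 3*(2 + M)*(4 + D))/7 = -M/7 + 3*D²/7 + 3*(2 + M)*(4 + D)/7)
V(t(u(-5)), 41)*16 = (24/7 + (3/7)*41² + (6/7)*41 + 11*(-5 - 5)/7 + (3/7)*41*(-5 - 5))*16 = (24/7 + (3/7)*1681 + 246/7 + (11/7)*(-10) + (3/7)*41*(-10))*16 = (24/7 + 5043/7 + 246/7 - 110/7 - 1230/7)*16 = (3973/7)*16 = 63568/7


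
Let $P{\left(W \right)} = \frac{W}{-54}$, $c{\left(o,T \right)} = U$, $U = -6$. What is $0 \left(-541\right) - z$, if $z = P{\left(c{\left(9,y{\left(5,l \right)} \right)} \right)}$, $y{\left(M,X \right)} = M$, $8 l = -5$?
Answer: $- \frac{1}{9} \approx -0.11111$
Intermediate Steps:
$l = - \frac{5}{8}$ ($l = \frac{1}{8} \left(-5\right) = - \frac{5}{8} \approx -0.625$)
$c{\left(o,T \right)} = -6$
$P{\left(W \right)} = - \frac{W}{54}$ ($P{\left(W \right)} = W \left(- \frac{1}{54}\right) = - \frac{W}{54}$)
$z = \frac{1}{9}$ ($z = \left(- \frac{1}{54}\right) \left(-6\right) = \frac{1}{9} \approx 0.11111$)
$0 \left(-541\right) - z = 0 \left(-541\right) - \frac{1}{9} = 0 - \frac{1}{9} = - \frac{1}{9}$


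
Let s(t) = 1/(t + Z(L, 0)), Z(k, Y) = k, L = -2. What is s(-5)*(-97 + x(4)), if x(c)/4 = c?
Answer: 81/7 ≈ 11.571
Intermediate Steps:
x(c) = 4*c
s(t) = 1/(-2 + t) (s(t) = 1/(t - 2) = 1/(-2 + t))
s(-5)*(-97 + x(4)) = (-97 + 4*4)/(-2 - 5) = (-97 + 16)/(-7) = -1/7*(-81) = 81/7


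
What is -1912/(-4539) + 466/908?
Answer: 1925635/2060706 ≈ 0.93445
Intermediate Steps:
-1912/(-4539) + 466/908 = -1912*(-1/4539) + 466*(1/908) = 1912/4539 + 233/454 = 1925635/2060706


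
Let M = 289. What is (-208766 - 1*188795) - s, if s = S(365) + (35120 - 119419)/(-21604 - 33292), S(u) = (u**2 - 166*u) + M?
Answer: -25827828859/54896 ≈ -4.7049e+5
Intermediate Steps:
S(u) = 289 + u**2 - 166*u (S(u) = (u**2 - 166*u) + 289 = 289 + u**2 - 166*u)
s = 4003320203/54896 (s = (289 + 365**2 - 166*365) + (35120 - 119419)/(-21604 - 33292) = (289 + 133225 - 60590) - 84299/(-54896) = 72924 - 84299*(-1/54896) = 72924 + 84299/54896 = 4003320203/54896 ≈ 72926.)
(-208766 - 1*188795) - s = (-208766 - 1*188795) - 1*4003320203/54896 = (-208766 - 188795) - 4003320203/54896 = -397561 - 4003320203/54896 = -25827828859/54896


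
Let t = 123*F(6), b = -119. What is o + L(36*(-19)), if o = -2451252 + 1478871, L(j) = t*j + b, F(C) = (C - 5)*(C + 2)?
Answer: -1645556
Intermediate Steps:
F(C) = (-5 + C)*(2 + C)
t = 984 (t = 123*(-10 + 6**2 - 3*6) = 123*(-10 + 36 - 18) = 123*8 = 984)
L(j) = -119 + 984*j (L(j) = 984*j - 119 = -119 + 984*j)
o = -972381
o + L(36*(-19)) = -972381 + (-119 + 984*(36*(-19))) = -972381 + (-119 + 984*(-684)) = -972381 + (-119 - 673056) = -972381 - 673175 = -1645556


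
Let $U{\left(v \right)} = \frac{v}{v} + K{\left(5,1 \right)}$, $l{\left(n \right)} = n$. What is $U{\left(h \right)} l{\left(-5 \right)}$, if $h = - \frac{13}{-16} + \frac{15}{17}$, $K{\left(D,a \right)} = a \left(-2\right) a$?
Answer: $5$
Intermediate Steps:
$K{\left(D,a \right)} = - 2 a^{2}$ ($K{\left(D,a \right)} = - 2 a a = - 2 a^{2}$)
$h = \frac{461}{272}$ ($h = \left(-13\right) \left(- \frac{1}{16}\right) + 15 \cdot \frac{1}{17} = \frac{13}{16} + \frac{15}{17} = \frac{461}{272} \approx 1.6949$)
$U{\left(v \right)} = -1$ ($U{\left(v \right)} = \frac{v}{v} - 2 \cdot 1^{2} = 1 - 2 = -1$)
$U{\left(h \right)} l{\left(-5 \right)} = \left(-1\right) \left(-5\right) = 5$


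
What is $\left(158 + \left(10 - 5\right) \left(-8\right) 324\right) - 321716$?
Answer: $-334518$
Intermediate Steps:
$\left(158 + \left(10 - 5\right) \left(-8\right) 324\right) - 321716 = \left(158 + 5 \left(-8\right) 324\right) - 321716 = \left(158 - 12960\right) - 321716 = -12802 - 321716 = -334518$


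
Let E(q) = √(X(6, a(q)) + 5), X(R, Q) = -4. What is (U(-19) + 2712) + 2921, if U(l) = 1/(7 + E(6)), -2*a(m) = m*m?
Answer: 45065/8 ≈ 5633.1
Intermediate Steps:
a(m) = -m²/2 (a(m) = -m*m/2 = -m²/2)
E(q) = 1 (E(q) = √(-4 + 5) = √1 = 1)
U(l) = ⅛ (U(l) = 1/(7 + 1) = 1/8 = ⅛)
(U(-19) + 2712) + 2921 = (⅛ + 2712) + 2921 = 21697/8 + 2921 = 45065/8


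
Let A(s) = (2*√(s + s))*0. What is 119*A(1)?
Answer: 0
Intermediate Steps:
A(s) = 0 (A(s) = (2*√(2*s))*0 = (2*(√2*√s))*0 = (2*√2*√s)*0 = 0)
119*A(1) = 119*0 = 0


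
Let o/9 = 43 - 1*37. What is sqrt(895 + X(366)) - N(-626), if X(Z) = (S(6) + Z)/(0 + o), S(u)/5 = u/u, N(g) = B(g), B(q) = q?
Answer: 626 + sqrt(292206)/18 ≈ 656.03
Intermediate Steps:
o = 54 (o = 9*(43 - 1*37) = 9*(43 - 37) = 9*6 = 54)
N(g) = g
S(u) = 5 (S(u) = 5*(u/u) = 5*1 = 5)
X(Z) = 5/54 + Z/54 (X(Z) = (5 + Z)/(0 + 54) = (5 + Z)/54 = (5 + Z)*(1/54) = 5/54 + Z/54)
sqrt(895 + X(366)) - N(-626) = sqrt(895 + (5/54 + (1/54)*366)) - 1*(-626) = sqrt(895 + (5/54 + 61/9)) + 626 = sqrt(895 + 371/54) + 626 = sqrt(48701/54) + 626 = sqrt(292206)/18 + 626 = 626 + sqrt(292206)/18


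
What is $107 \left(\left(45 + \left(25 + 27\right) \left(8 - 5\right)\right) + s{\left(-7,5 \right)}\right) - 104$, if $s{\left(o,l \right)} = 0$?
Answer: $21403$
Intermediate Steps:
$107 \left(\left(45 + \left(25 + 27\right) \left(8 - 5\right)\right) + s{\left(-7,5 \right)}\right) - 104 = 107 \left(\left(45 + \left(25 + 27\right) \left(8 - 5\right)\right) + 0\right) - 104 = 107 \left(\left(45 + 52 \cdot 3\right) + 0\right) - 104 = 107 \left(\left(45 + 156\right) + 0\right) - 104 = 107 \left(201 + 0\right) - 104 = 107 \cdot 201 - 104 = 21507 - 104 = 21403$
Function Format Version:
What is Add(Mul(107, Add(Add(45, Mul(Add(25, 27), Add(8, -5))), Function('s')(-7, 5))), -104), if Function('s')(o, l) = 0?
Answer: 21403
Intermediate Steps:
Add(Mul(107, Add(Add(45, Mul(Add(25, 27), Add(8, -5))), Function('s')(-7, 5))), -104) = Add(Mul(107, Add(Add(45, Mul(Add(25, 27), Add(8, -5))), 0)), -104) = Add(Mul(107, Add(Add(45, Mul(52, 3)), 0)), -104) = Add(Mul(107, Add(Add(45, 156), 0)), -104) = Add(Mul(107, Add(201, 0)), -104) = Add(Mul(107, 201), -104) = Add(21507, -104) = 21403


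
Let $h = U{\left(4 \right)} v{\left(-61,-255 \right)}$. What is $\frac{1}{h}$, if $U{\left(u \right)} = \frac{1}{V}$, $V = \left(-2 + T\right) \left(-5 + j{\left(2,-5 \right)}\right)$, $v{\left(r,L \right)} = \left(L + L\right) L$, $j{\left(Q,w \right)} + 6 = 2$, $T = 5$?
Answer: $- \frac{3}{14450} \approx -0.00020761$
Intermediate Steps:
$j{\left(Q,w \right)} = -4$ ($j{\left(Q,w \right)} = -6 + 2 = -4$)
$v{\left(r,L \right)} = 2 L^{2}$ ($v{\left(r,L \right)} = 2 L L = 2 L^{2}$)
$V = -27$ ($V = \left(-2 + 5\right) \left(-5 - 4\right) = 3 \left(-9\right) = -27$)
$U{\left(u \right)} = - \frac{1}{27}$ ($U{\left(u \right)} = \frac{1}{-27} = - \frac{1}{27}$)
$h = - \frac{14450}{3}$ ($h = - \frac{2 \left(-255\right)^{2}}{27} = - \frac{2 \cdot 65025}{27} = \left(- \frac{1}{27}\right) 130050 = - \frac{14450}{3} \approx -4816.7$)
$\frac{1}{h} = \frac{1}{- \frac{14450}{3}} = - \frac{3}{14450}$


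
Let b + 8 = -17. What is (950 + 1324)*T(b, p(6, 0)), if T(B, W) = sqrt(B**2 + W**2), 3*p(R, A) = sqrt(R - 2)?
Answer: 758*sqrt(5629) ≈ 56870.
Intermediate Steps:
b = -25 (b = -8 - 17 = -25)
p(R, A) = sqrt(-2 + R)/3 (p(R, A) = sqrt(R - 2)/3 = sqrt(-2 + R)/3)
(950 + 1324)*T(b, p(6, 0)) = (950 + 1324)*sqrt((-25)**2 + (sqrt(-2 + 6)/3)**2) = 2274*sqrt(625 + (sqrt(4)/3)**2) = 2274*sqrt(625 + ((1/3)*2)**2) = 2274*sqrt(625 + (2/3)**2) = 2274*sqrt(625 + 4/9) = 2274*sqrt(5629/9) = 2274*(sqrt(5629)/3) = 758*sqrt(5629)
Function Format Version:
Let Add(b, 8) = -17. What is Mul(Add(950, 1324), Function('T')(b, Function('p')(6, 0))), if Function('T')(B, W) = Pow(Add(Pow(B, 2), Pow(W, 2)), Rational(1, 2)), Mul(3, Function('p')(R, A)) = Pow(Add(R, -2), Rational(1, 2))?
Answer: Mul(758, Pow(5629, Rational(1, 2))) ≈ 56870.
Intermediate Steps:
b = -25 (b = Add(-8, -17) = -25)
Function('p')(R, A) = Mul(Rational(1, 3), Pow(Add(-2, R), Rational(1, 2))) (Function('p')(R, A) = Mul(Rational(1, 3), Pow(Add(R, -2), Rational(1, 2))) = Mul(Rational(1, 3), Pow(Add(-2, R), Rational(1, 2))))
Mul(Add(950, 1324), Function('T')(b, Function('p')(6, 0))) = Mul(Add(950, 1324), Pow(Add(Pow(-25, 2), Pow(Mul(Rational(1, 3), Pow(Add(-2, 6), Rational(1, 2))), 2)), Rational(1, 2))) = Mul(2274, Pow(Add(625, Pow(Mul(Rational(1, 3), Pow(4, Rational(1, 2))), 2)), Rational(1, 2))) = Mul(2274, Pow(Add(625, Pow(Mul(Rational(1, 3), 2), 2)), Rational(1, 2))) = Mul(2274, Pow(Add(625, Pow(Rational(2, 3), 2)), Rational(1, 2))) = Mul(2274, Pow(Add(625, Rational(4, 9)), Rational(1, 2))) = Mul(2274, Pow(Rational(5629, 9), Rational(1, 2))) = Mul(2274, Mul(Rational(1, 3), Pow(5629, Rational(1, 2)))) = Mul(758, Pow(5629, Rational(1, 2)))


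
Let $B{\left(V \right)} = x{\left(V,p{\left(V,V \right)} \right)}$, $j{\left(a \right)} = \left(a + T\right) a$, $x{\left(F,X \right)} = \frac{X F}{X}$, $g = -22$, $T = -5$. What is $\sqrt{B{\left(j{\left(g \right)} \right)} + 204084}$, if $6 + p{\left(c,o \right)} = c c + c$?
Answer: $3 \sqrt{22742} \approx 452.41$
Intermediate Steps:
$p{\left(c,o \right)} = -6 + c + c^{2}$ ($p{\left(c,o \right)} = -6 + \left(c c + c\right) = -6 + \left(c^{2} + c\right) = -6 + \left(c + c^{2}\right) = -6 + c + c^{2}$)
$x{\left(F,X \right)} = F$ ($x{\left(F,X \right)} = \frac{F X}{X} = F$)
$j{\left(a \right)} = a \left(-5 + a\right)$ ($j{\left(a \right)} = \left(a - 5\right) a = \left(-5 + a\right) a = a \left(-5 + a\right)$)
$B{\left(V \right)} = V$
$\sqrt{B{\left(j{\left(g \right)} \right)} + 204084} = \sqrt{- 22 \left(-5 - 22\right) + 204084} = \sqrt{\left(-22\right) \left(-27\right) + 204084} = \sqrt{594 + 204084} = \sqrt{204678} = 3 \sqrt{22742}$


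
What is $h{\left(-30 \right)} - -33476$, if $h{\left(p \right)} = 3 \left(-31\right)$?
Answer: $33383$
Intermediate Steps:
$h{\left(p \right)} = -93$
$h{\left(-30 \right)} - -33476 = -93 - -33476 = -93 + 33476 = 33383$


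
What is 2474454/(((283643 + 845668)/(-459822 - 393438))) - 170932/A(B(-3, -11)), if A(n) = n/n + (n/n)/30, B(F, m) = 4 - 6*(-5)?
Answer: -7915888095200/3889849 ≈ -2.0350e+6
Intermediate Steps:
B(F, m) = 34 (B(F, m) = 4 - 1*(-30) = 4 + 30 = 34)
A(n) = 31/30 (A(n) = 1 + 1*(1/30) = 1 + 1/30 = 31/30)
2474454/(((283643 + 845668)/(-459822 - 393438))) - 170932/A(B(-3, -11)) = 2474454/(((283643 + 845668)/(-459822 - 393438))) - 170932/31/30 = 2474454/((1129311/(-853260))) - 170932*30/31 = 2474454/((1129311*(-1/853260))) - 5127960/31 = 2474454/(-376437/284420) - 5127960/31 = 2474454*(-284420/376437) - 5127960/31 = -234594735560/125479 - 5127960/31 = -7915888095200/3889849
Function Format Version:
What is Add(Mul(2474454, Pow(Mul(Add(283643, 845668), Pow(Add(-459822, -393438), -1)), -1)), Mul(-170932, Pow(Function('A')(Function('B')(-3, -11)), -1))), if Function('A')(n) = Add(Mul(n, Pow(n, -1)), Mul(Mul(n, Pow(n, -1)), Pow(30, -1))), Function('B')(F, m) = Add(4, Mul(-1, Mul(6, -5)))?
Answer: Rational(-7915888095200, 3889849) ≈ -2.0350e+6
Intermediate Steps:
Function('B')(F, m) = 34 (Function('B')(F, m) = Add(4, Mul(-1, -30)) = Add(4, 30) = 34)
Function('A')(n) = Rational(31, 30) (Function('A')(n) = Add(1, Mul(1, Rational(1, 30))) = Add(1, Rational(1, 30)) = Rational(31, 30))
Add(Mul(2474454, Pow(Mul(Add(283643, 845668), Pow(Add(-459822, -393438), -1)), -1)), Mul(-170932, Pow(Function('A')(Function('B')(-3, -11)), -1))) = Add(Mul(2474454, Pow(Mul(Add(283643, 845668), Pow(Add(-459822, -393438), -1)), -1)), Mul(-170932, Pow(Rational(31, 30), -1))) = Add(Mul(2474454, Pow(Mul(1129311, Pow(-853260, -1)), -1)), Mul(-170932, Rational(30, 31))) = Add(Mul(2474454, Pow(Mul(1129311, Rational(-1, 853260)), -1)), Rational(-5127960, 31)) = Add(Mul(2474454, Pow(Rational(-376437, 284420), -1)), Rational(-5127960, 31)) = Add(Mul(2474454, Rational(-284420, 376437)), Rational(-5127960, 31)) = Add(Rational(-234594735560, 125479), Rational(-5127960, 31)) = Rational(-7915888095200, 3889849)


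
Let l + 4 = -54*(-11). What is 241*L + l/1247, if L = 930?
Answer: 279490700/1247 ≈ 2.2413e+5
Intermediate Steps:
l = 590 (l = -4 - 54*(-11) = -4 + 594 = 590)
241*L + l/1247 = 241*930 + 590/1247 = 224130 + 590*(1/1247) = 224130 + 590/1247 = 279490700/1247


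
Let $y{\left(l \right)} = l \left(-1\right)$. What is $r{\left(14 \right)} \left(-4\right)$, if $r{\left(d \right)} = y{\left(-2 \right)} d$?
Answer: $-112$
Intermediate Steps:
$y{\left(l \right)} = - l$
$r{\left(d \right)} = 2 d$ ($r{\left(d \right)} = \left(-1\right) \left(-2\right) d = 2 d$)
$r{\left(14 \right)} \left(-4\right) = 2 \cdot 14 \left(-4\right) = 28 \left(-4\right) = -112$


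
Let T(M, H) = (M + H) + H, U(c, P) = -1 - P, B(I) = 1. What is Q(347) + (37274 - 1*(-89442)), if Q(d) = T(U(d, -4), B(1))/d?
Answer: 43970457/347 ≈ 1.2672e+5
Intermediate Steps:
T(M, H) = M + 2*H (T(M, H) = (H + M) + H = M + 2*H)
Q(d) = 5/d (Q(d) = ((-1 - 1*(-4)) + 2*1)/d = ((-1 + 4) + 2)/d = (3 + 2)/d = 5/d)
Q(347) + (37274 - 1*(-89442)) = 5/347 + (37274 - 1*(-89442)) = 5*(1/347) + (37274 + 89442) = 5/347 + 126716 = 43970457/347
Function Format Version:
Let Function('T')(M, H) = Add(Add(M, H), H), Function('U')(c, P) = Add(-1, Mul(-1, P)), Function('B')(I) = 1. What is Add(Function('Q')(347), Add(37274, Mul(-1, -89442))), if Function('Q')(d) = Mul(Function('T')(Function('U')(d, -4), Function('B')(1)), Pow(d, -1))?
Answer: Rational(43970457, 347) ≈ 1.2672e+5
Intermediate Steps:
Function('T')(M, H) = Add(M, Mul(2, H)) (Function('T')(M, H) = Add(Add(H, M), H) = Add(M, Mul(2, H)))
Function('Q')(d) = Mul(5, Pow(d, -1)) (Function('Q')(d) = Mul(Add(Add(-1, Mul(-1, -4)), Mul(2, 1)), Pow(d, -1)) = Mul(Add(Add(-1, 4), 2), Pow(d, -1)) = Mul(Add(3, 2), Pow(d, -1)) = Mul(5, Pow(d, -1)))
Add(Function('Q')(347), Add(37274, Mul(-1, -89442))) = Add(Mul(5, Pow(347, -1)), Add(37274, Mul(-1, -89442))) = Add(Mul(5, Rational(1, 347)), Add(37274, 89442)) = Add(Rational(5, 347), 126716) = Rational(43970457, 347)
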